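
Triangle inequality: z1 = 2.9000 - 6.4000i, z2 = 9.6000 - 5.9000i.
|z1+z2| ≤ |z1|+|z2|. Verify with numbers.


|z1| = sqrt(2.9^2 + (-6.4)^2) = sqrt(49.37) = 7.0264
|z2| = sqrt(9.6^2 + (-5.9)^2) = sqrt(126.97) = 11.2681
z1+z2 = 12.5000 - 12.3000i
|z1+z2| = sqrt(307.54) = 17.5368
|z1|+|z2| = 7.0264 + 11.2681 = 18.2945

|z1+z2| = 17.5368 ≤ |z1|+|z2| = 18.2945 (verified)


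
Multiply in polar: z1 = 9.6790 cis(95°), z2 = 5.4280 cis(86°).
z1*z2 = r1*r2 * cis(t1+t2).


r = 9.6790 * 5.4280 = 52.5376
theta = 95° + 86° = 181° = 181° (mod 360)

52.5376 cis(181°)


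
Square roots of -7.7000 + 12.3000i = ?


|z| = sqrt(59.29+151.29) = 14.5114
sqrt((|z|+a)/2) = sqrt((14.5114+(-7.7))/2) = sqrt(3.4057) = 1.8455
sqrt((|z|-a)/2) = sqrt((14.5114-(-7.7))/2) = sqrt(11.1057) = 3.3325

±(1.8455 + 3.3325i) i.e. 1.8455 + 3.3325i and -1.8455 - 3.3325i


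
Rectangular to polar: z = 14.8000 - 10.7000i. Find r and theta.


r = sqrt(219.04+114.49) = sqrt(333.53) = 18.2628
theta = atan2(-10.7, 14.8) = -35.8659 degrees

r = 18.2628, theta = -35.8659 degrees


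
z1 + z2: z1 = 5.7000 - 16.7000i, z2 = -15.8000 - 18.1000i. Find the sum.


Real: 5.7 - 15.8 = -10.1
Imag: -16.7 - 18.1 = -34.8

-10.1000 - 34.8000i


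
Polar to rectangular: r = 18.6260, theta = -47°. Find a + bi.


a = 18.6260*cos(-47°) = 18.6260*0.682 = 12.7029
b = 18.6260*sin(-47°) = 18.6260*(-0.731354) = -13.6222

12.7029 - 13.6222i


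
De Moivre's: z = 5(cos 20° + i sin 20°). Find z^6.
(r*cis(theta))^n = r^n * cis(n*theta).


r^6 = 5^6 = 15625
n*theta = 6*20° = 120° = 120° (mod 360)
a = 15625*cos(120°) = -7812.5000
b = 15625*sin(120°) = 13531.6469

15625 cis(120°) = -7812.5000 + 13531.6469i


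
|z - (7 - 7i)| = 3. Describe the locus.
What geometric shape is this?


|z - z0| = r is a circle with center z0 and radius r.
Center = (7, -7), radius = 3

Circle with center (7, -7) and radius 3


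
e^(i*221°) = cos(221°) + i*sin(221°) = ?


cos(221°) = -0.7547
sin(221°) = -0.6561

e^(i*221°) = -0.7547 - 0.6561i


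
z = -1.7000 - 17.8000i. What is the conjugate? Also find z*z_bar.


z_bar = -1.7000 + 17.8000i
z*z_bar = (-1.7)^2 + (-17.8)^2 = 2.89 + 316.84 = 319.73

z_bar = -1.7000 + 17.8000i, z*z_bar = 319.73


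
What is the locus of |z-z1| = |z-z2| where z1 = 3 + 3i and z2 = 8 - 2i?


Equal distances means the locus is the perpendicular bisector of z1 and z2.
Midpoint = ((3+8)/2, (3+(-2))/2) = (5.5000, 0.5000)

Perpendicular bisector through (5.5000, 0.5000)


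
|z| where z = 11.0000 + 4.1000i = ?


|z| = sqrt(11^2 + 4.1^2) = sqrt(121 + 16.81) = sqrt(137.81) = 11.7393

|z| = 11.7393


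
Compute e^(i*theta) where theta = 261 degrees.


cos(261°) = -0.1564
sin(261°) = -0.9877

e^(i*261°) = -0.1564 - 0.9877i


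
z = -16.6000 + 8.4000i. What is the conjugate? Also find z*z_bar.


z_bar = -16.6000 - 8.4000i
z*z_bar = (-16.6)^2 + 8.4^2 = 275.56 + 70.56 = 346.12

z_bar = -16.6000 - 8.4000i, z*z_bar = 346.12


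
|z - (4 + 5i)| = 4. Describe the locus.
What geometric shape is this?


|z - z0| = r is a circle with center z0 and radius r.
Center = (4, 5), radius = 4

Circle with center (4, 5) and radius 4


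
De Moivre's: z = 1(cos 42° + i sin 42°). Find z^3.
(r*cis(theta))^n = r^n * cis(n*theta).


r^3 = 1^3 = 1
n*theta = 3*42° = 126° = 126° (mod 360)
a = 1*cos(126°) = -0.5878
b = 1*sin(126°) = 0.8090

1 cis(126°) = -0.5878 + 0.8090i


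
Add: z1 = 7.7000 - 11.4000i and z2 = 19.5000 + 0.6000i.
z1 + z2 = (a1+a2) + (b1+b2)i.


Real: 7.7 + 19.5 = 27.2
Imag: -11.4 + 0.6 = -10.8

27.2000 - 10.8000i


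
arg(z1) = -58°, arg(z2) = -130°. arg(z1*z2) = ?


arg(z1*z2) = -58° - 130° = -188°
Normalized to (-180°, 180°]: 172°

172°


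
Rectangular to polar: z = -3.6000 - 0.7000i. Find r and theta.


r = sqrt(12.96+0.49) = sqrt(13.45) = 3.6674
theta = atan2(-0.7, -3.6) = -168.9965 degrees

r = 3.6674, theta = -168.9965 degrees


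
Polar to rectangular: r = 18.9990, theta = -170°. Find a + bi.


a = 18.9990*cos(-170°) = 18.9990*(-0.98481) = -18.7104
b = 18.9990*sin(-170°) = 18.9990*(-0.173648) = -3.2991

-18.7104 - 3.2991i


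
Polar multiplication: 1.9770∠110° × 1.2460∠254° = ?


r = 1.9770 * 1.2460 = 2.4633
theta = 110° + 254° = 364° = 4° (mod 360)

2.4633 cis(4°)


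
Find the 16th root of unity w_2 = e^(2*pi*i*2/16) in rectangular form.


Angle = 360*2/16 = 45°
a = cos(45°) = 0.7071
b = sin(45°) = 0.7071

0.7071 + 0.7071i


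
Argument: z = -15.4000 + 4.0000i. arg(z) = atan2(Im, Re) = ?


Re = -15.4, Im = 4
arg = atan2(4, -15.4) = 165.4397 degrees

arg(z) = 165.4397 degrees


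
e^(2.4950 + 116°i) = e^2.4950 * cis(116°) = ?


e^2.4950 = 12.1217
cos(116°) = -0.43837
sin(116°) = 0.89879
Real = 12.1217*(-0.43837) = -5.3138
Imag = 12.1217*0.89879 = 10.8949

-5.3138 + 10.8949i


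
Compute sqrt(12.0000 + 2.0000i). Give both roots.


|z| = sqrt(144+4) = 12.1655
sqrt((|z|+a)/2) = sqrt((12.1655+12)/2) = sqrt(12.0828) = 3.4760
sqrt((|z|-a)/2) = sqrt((12.1655-12)/2) = sqrt(0.0828) = 0.2877

±(3.4760 + 0.2877i) i.e. 3.4760 + 0.2877i and -3.4760 - 0.2877i


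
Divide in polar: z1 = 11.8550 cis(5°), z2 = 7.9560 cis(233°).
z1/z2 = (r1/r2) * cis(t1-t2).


r = 11.8550 / 7.9560 = 1.4901
theta = 5° - 233° = -228° = 132° (mod 360)

1.4901 cis(132°)


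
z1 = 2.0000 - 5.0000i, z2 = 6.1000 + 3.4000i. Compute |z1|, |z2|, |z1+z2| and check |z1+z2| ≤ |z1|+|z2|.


|z1| = sqrt(2^2 + (-5)^2) = sqrt(29) = 5.3852
|z2| = sqrt(6.1^2 + 3.4^2) = sqrt(48.77) = 6.9836
z1+z2 = 8.1000 - 1.6000i
|z1+z2| = sqrt(68.17) = 8.2565
|z1|+|z2| = 5.3852 + 6.9836 = 12.3688

|z1+z2| = 8.2565 ≤ |z1|+|z2| = 12.3688 (verified)


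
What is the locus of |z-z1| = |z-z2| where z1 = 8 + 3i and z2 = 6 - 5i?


Equal distances means the locus is the perpendicular bisector of z1 and z2.
Midpoint = ((8+6)/2, (3+(-5))/2) = (7.0000, -1.0000)

Perpendicular bisector through (7.0000, -1.0000)


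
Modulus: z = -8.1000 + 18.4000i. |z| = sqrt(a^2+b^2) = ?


|z| = sqrt((-8.1)^2 + 18.4^2) = sqrt(65.61 + 338.56) = sqrt(404.17) = 20.1040

|z| = 20.1040


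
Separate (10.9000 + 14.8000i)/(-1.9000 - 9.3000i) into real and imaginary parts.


Multiply by conjugate: (10.9000 + 14.8000i)(-1.9000 + 9.3000i) / ((-1.9)^2 + (-9.3)^2)
Numerator real = 10.9*(-1.9) + 14.8*(-9.3) = -158.35
Numerator imag = 14.8*(-1.9) - 10.9*(-9.3) = 73.25
Denominator = 90.1
Re(z) = -158.35/90.1 = -1.7575
Im(z) = 73.25/90.1 = 0.8130

Re(z) = -1.7575, Im(z) = 0.8130


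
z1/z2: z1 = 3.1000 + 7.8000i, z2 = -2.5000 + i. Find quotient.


Conjugate of z2 = -2.5000 - i
Numerator: (3.1000 + 7.8000i)(-2.5000 - i) = 0.0500 - 22.6000i
Denominator: (-2.5)^2 + 1^2 = 7.25
Result = (0.0500 - 22.6000i)/7.25

0.0069 - 3.1172i


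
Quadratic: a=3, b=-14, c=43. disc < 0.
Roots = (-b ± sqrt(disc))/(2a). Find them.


disc = (-14)^2 - 4*3*43 = 196 - 516 = -320
sqrt(|disc|) = sqrt(320) = 17.8885
Real part = 14/(2*3) = 2.3333
Imag part = 17.8885/(2*3) = 2.9814

2.3333 ± 2.9814i


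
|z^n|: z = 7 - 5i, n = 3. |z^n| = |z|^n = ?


|z| = sqrt(49+25) = sqrt(74) = 8.6023
|z^3| = |z|^3 = (sqrt(74))^3 = 74*sqrt(74)

|z^3| = 74*sqrt(74) ≈ 636.5721


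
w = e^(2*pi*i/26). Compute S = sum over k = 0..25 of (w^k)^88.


The roots are w_k = w^k with w = e^(2*pi*i/26), and (w^k)^88 = (w^88)^k.
So S = 1 + u + u^2 + ... + u^(25) with u = w^88.
88 = 3*26 + 10, so 88 is not a multiple of 26: u = (w^26)^3 * w^10 = w^10 ≠ 1 (w is a primitive 26th root), while u^26 = (w^26)^88 = 1.
Geometric series: S = (1 - u^26)/(1 - u) = (1 - 1)/(1 - u) = 0

S = 0


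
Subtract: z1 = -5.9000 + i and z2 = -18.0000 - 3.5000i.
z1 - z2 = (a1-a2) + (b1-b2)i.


Real: -5.9 + 18 = 12.1
Imag: 1 + 3.5 = 4.5

12.1000 + 4.5000i


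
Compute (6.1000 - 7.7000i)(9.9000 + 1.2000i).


Real = 6.1*9.9 - (-7.7)*1.2 = 60.39 - (-9.24) = 69.63
Imag = 6.1*1.2 + 9.9*(-7.7) = 7.32 - (76.23) = -68.91

69.6300 - 68.9100i


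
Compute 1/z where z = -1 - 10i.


|z|^2 = 1+100 = 101
1/z = (-1 + 10i)/101

1/z = -0.0099 + 0.0990i


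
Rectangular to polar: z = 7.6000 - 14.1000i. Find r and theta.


r = sqrt(57.76+198.81) = sqrt(256.57) = 16.0178
theta = atan2(-14.1, 7.6) = -61.6750 degrees

r = 16.0178, theta = -61.6750 degrees


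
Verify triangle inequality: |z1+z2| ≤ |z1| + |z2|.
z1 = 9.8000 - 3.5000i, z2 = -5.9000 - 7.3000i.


|z1| = sqrt(9.8^2 + (-3.5)^2) = sqrt(108.29) = 10.4062
|z2| = sqrt((-5.9)^2 + (-7.3)^2) = sqrt(88.1) = 9.3862
z1+z2 = 3.9000 - 10.8000i
|z1+z2| = sqrt(131.85) = 11.4826
|z1|+|z2| = 10.4062 + 9.3862 = 19.7924

|z1+z2| = 11.4826 ≤ |z1|+|z2| = 19.7924 (verified)


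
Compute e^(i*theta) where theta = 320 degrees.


cos(320°) = 0.7660
sin(320°) = -0.6428

e^(i*320°) = 0.7660 - 0.6428i


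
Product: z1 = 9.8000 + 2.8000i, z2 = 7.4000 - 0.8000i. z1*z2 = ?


Real = 9.8*7.4 - 2.8*(-0.8) = 72.52 - (-2.24) = 74.76
Imag = 9.8*(-0.8) + 7.4*2.8 = -7.84 + 20.72 = 12.88

74.7600 + 12.8800i


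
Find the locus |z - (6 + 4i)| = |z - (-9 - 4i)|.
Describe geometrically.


Equal distances means the locus is the perpendicular bisector of z1 and z2.
Midpoint = ((6+(-9))/2, (4+(-4))/2) = (-1.5000, 0)

Perpendicular bisector through (-1.5000, 0)


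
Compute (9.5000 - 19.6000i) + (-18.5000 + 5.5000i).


Real: 9.5 - 18.5 = -9
Imag: -19.6 + 5.5 = -14.1

-9.0000 - 14.1000i


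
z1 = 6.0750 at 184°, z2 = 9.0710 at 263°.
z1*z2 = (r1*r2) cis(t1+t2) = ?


r = 6.0750 * 9.0710 = 55.1063
theta = 184° + 263° = 447° = 87° (mod 360)

55.1063 cis(87°)


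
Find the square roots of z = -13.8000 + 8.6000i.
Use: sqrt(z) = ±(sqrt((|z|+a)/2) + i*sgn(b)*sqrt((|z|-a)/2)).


|z| = sqrt(190.44+73.96) = 16.2604
sqrt((|z|+a)/2) = sqrt((16.2604+(-13.8))/2) = sqrt(1.2302) = 1.1091
sqrt((|z|-a)/2) = sqrt((16.2604-(-13.8))/2) = sqrt(15.0302) = 3.8769

±(1.1091 + 3.8769i) i.e. 1.1091 + 3.8769i and -1.1091 - 3.8769i


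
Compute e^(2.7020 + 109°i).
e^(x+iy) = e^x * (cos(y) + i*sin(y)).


e^2.7020 = 14.9095
cos(109°) = -0.32557
sin(109°) = 0.94552
Real = 14.9095*(-0.32557) = -4.8541
Imag = 14.9095*0.94552 = 14.0972

-4.8541 + 14.0972i


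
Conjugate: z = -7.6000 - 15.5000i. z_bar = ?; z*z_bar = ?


z_bar = -7.6000 + 15.5000i
z*z_bar = (-7.6)^2 + (-15.5)^2 = 57.76 + 240.25 = 298.01

z_bar = -7.6000 + 15.5000i, z*z_bar = 298.01


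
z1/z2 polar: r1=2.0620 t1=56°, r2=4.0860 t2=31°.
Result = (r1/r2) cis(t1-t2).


r = 2.0620 / 4.0860 = 0.5047
theta = 56° - 31° = 25° = 25° (mod 360)

0.5047 cis(25°)


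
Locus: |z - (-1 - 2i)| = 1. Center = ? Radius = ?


|z - z0| = r is a circle with center z0 and radius r.
Center = (-1, -2), radius = 1

Circle with center (-1, -2) and radius 1


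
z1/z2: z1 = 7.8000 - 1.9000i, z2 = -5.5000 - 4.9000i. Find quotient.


Conjugate of z2 = -5.5000 + 4.9000i
Numerator: (7.8000 - 1.9000i)(-5.5000 + 4.9000i) = -33.5900 + 48.6700i
Denominator: (-5.5)^2 + (-4.9)^2 = 54.26
Result = (-33.5900 + 48.6700i)/54.26

-0.6191 + 0.8970i


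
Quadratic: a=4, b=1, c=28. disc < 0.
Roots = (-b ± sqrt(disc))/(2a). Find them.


disc = 1^2 - 4*4*28 = 1 - 448 = -447
sqrt(|disc|) = sqrt(447) = 21.1424
Real part = -1/(2*4) = -0.1250
Imag part = 21.1424/(2*4) = 2.6428

-0.1250 ± 2.6428i


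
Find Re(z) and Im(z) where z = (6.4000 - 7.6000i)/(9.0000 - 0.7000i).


Multiply by conjugate: (6.4000 - 7.6000i)(9.0000 + 0.7000i) / (9^2 + (-0.7)^2)
Numerator real = 6.4*9 - (7.6)*(-0.7) = 62.92
Numerator imag = -7.6*9 - 6.4*(-0.7) = -63.92
Denominator = 81.49
Re(z) = 62.92/81.49 = 0.7721
Im(z) = -63.92/81.49 = -0.7844

Re(z) = 0.7721, Im(z) = -0.7844


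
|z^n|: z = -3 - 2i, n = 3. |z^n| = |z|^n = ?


|z| = sqrt(9+4) = sqrt(13) = 3.6056
|z^3| = |z|^3 = (sqrt(13))^3 = 13*sqrt(13)

|z^3| = 13*sqrt(13) ≈ 46.8722


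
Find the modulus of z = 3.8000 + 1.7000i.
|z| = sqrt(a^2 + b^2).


|z| = sqrt(3.8^2 + 1.7^2) = sqrt(14.44 + 2.89) = sqrt(17.33) = 4.1629

|z| = 4.1629


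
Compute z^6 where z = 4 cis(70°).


r^6 = 4^6 = 4096
n*theta = 6*70° = 420° = 60° (mod 360)
a = 4096*cos(60°) = 2048.0000
b = 4096*sin(60°) = 3547.2401

4096 cis(60°) = 2048.0000 + 3547.2401i


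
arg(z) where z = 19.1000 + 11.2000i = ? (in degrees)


Re = 19.1, Im = 11.2
arg = atan2(11.2, 19.1) = 30.3868 degrees

arg(z) = 30.3868 degrees


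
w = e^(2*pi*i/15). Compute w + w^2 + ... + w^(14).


With w = e^(2*pi*i/15), all 15 of the 15th roots of unity w^0 = 1, w, ..., w^(14) sum to 0: 1 + w + ... + w^(14) = (1 - w^15)/(1 - w) = 0 since w^15 = 1, w ≠ 1.
Removing the root 1: w + w^2 + ... + w^(14) = 0 - 1 = -1

Sum = -1


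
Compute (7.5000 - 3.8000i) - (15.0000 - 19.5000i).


Real: 7.5 - 15 = -7.5
Imag: -3.8 + 19.5 = 15.7

-7.5000 + 15.7000i


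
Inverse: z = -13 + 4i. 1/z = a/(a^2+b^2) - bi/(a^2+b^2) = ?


|z|^2 = 169+16 = 185
1/z = (-13 - 4i)/185

1/z = -0.0703 - 0.0216i


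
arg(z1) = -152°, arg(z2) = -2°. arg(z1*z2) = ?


arg(z1*z2) = -152° - 2° = -154°
Normalized to (-180°, 180°]: -154°

-154°


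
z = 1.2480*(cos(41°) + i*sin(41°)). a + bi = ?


a = 1.2480*cos(41°) = 1.2480*0.7547 = 0.9419
b = 1.2480*sin(41°) = 1.2480*0.6561 = 0.8188

0.9419 + 0.8188i


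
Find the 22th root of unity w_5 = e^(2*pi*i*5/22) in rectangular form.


Angle = 360*5/22 = 81.8182°
a = cos(81.8182°) = 0.1423
b = sin(81.8182°) = 0.9898

0.1423 + 0.9898i


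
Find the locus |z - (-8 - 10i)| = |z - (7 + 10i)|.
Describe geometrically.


Equal distances means the locus is the perpendicular bisector of z1 and z2.
Midpoint = ((-8+7)/2, (-10+10)/2) = (-0.5000, 0)

Perpendicular bisector through (-0.5000, 0)


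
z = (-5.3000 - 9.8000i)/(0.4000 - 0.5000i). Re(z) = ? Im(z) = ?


Multiply by conjugate: (-5.3000 - 9.8000i)(0.4000 + 0.5000i) / (0.4^2 + (-0.5)^2)
Numerator real = -5.3*0.4 - (9.8)*(-0.5) = 2.78
Numerator imag = -9.8*0.4 - (-5.3)*(-0.5) = -6.57
Denominator = 0.41
Re(z) = 2.78/0.41 = 6.7805
Im(z) = -6.57/0.41 = -16.0244

Re(z) = 6.7805, Im(z) = -16.0244


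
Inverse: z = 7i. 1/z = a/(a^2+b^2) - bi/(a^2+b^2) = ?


|z|^2 = 0+49 = 49
1/z = (0 - 7i)/49

1/z = 0 - 0.1429i


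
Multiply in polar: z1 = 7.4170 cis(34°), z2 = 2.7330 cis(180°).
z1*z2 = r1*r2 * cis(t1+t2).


r = 7.4170 * 2.7330 = 20.2707
theta = 34° + 180° = 214° = 214° (mod 360)

20.2707 cis(214°)


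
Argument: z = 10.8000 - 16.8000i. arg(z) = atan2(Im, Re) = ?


Re = 10.8, Im = -16.8
arg = atan2(-16.8, 10.8) = -57.2648 degrees

arg(z) = -57.2648 degrees


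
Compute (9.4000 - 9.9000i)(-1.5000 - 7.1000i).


Real = 9.4*(-1.5) - (-9.9)*(-7.1) = -14.1 - 70.29 = -84.39
Imag = 9.4*(-7.1) - (1.5)*(-9.9) = -66.74 + 14.85 = -51.89

-84.3900 - 51.8900i


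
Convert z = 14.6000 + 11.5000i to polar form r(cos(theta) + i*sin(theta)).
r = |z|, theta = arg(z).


r = sqrt(213.16+132.25) = sqrt(345.41) = 18.5852
theta = atan2(11.5, 14.6) = 38.2265 degrees

r = 18.5852, theta = 38.2265 degrees


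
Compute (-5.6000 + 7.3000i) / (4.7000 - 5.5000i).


Conjugate of z2 = 4.7000 + 5.5000i
Numerator: (-5.6000 + 7.3000i)(4.7000 + 5.5000i) = -66.4700 + 3.5100i
Denominator: 4.7^2 + (-5.5)^2 = 52.34
Result = (-66.4700 + 3.5100i)/52.34

-1.2700 + 0.0671i


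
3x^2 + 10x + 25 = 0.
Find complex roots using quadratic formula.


disc = 10^2 - 4*3*25 = 100 - 300 = -200
sqrt(|disc|) = sqrt(200) = 14.1421
Real part = -10/(2*3) = -1.6667
Imag part = 14.1421/(2*3) = 2.3570

-1.6667 ± 2.3570i


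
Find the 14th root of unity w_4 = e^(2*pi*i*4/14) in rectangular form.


Angle = 360*4/14 = 102.8571°
a = cos(102.8571°) = -0.2225
b = sin(102.8571°) = 0.9749

-0.2225 + 0.9749i


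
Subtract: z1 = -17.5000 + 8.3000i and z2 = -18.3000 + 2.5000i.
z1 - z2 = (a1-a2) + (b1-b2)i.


Real: -17.5 + 18.3 = 0.8
Imag: 8.3 - 2.5 = 5.8

0.8000 + 5.8000i


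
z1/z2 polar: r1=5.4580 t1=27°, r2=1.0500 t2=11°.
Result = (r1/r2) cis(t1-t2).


r = 5.4580 / 1.0500 = 5.1981
theta = 27° - 11° = 16° = 16° (mod 360)

5.1981 cis(16°)


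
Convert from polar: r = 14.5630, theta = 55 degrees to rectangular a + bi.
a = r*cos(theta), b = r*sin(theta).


a = 14.5630*cos(55°) = 14.5630*0.57358 = 8.3530
b = 14.5630*sin(55°) = 14.5630*0.81915 = 11.9293

8.3530 + 11.9293i


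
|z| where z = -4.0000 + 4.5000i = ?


|z| = sqrt((-4)^2 + 4.5^2) = sqrt(16 + 20.25) = sqrt(36.25) = 6.0208

|z| = 6.0208


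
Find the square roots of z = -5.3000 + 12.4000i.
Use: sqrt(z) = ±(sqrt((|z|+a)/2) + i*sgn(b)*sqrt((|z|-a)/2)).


|z| = sqrt(28.09+153.76) = 13.4852
sqrt((|z|+a)/2) = sqrt((13.4852+(-5.3))/2) = sqrt(4.0926) = 2.0230
sqrt((|z|-a)/2) = sqrt((13.4852-(-5.3))/2) = sqrt(9.3926) = 3.0647

±(2.0230 + 3.0647i) i.e. 2.0230 + 3.0647i and -2.0230 - 3.0647i


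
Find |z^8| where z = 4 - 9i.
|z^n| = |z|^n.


|z| = sqrt(16+81) = sqrt(97) = 9.8489
|z^8| = |z|^8 = (sqrt(97))^8 = 97^4 = 88529281

|z^8| = 88529281


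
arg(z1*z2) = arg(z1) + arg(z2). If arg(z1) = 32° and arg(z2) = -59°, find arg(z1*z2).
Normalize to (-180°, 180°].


arg(z1*z2) = 32° - 59° = -27°
Normalized to (-180°, 180°]: -27°

-27°


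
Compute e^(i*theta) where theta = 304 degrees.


cos(304°) = 0.5592
sin(304°) = -0.8290

e^(i*304°) = 0.5592 - 0.8290i


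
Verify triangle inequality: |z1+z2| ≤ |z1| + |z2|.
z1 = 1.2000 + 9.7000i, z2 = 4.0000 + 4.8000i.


|z1| = sqrt(1.2^2 + 9.7^2) = sqrt(95.53) = 9.7739
|z2| = sqrt(4^2 + 4.8^2) = sqrt(39.04) = 6.2482
z1+z2 = 5.2000 + 14.5000i
|z1+z2| = sqrt(237.29) = 15.4042
|z1|+|z2| = 9.7739 + 6.2482 = 16.0221

|z1+z2| = 15.4042 ≤ |z1|+|z2| = 16.0221 (verified)


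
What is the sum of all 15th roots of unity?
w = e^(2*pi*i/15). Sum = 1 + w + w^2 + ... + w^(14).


The sum of all 15th roots of unity is 0.
Geometric series: (1 - w^15)/(1 - w) = (1-1)/(1-w) = 0 since w^15 = 1, w ≠ 1.
Alternatively: coefficient of z^14 in z^15 - 1 is 0.

0


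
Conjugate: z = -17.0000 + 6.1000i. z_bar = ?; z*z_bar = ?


z_bar = -17.0000 - 6.1000i
z*z_bar = (-17)^2 + 6.1^2 = 289 + 37.21 = 326.21

z_bar = -17.0000 - 6.1000i, z*z_bar = 326.21


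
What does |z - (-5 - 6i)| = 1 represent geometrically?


|z - z0| = r is a circle with center z0 and radius r.
Center = (-5, -6), radius = 1

Circle with center (-5, -6) and radius 1


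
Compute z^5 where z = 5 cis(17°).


r^5 = 5^5 = 3125
n*theta = 5*17° = 85° = 85° (mod 360)
a = 3125*cos(85°) = 272.3617
b = 3125*sin(85°) = 3113.1084

3125 cis(85°) = 272.3617 + 3113.1084i


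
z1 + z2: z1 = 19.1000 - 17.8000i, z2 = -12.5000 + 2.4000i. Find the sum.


Real: 19.1 - 12.5 = 6.6
Imag: -17.8 + 2.4 = -15.4

6.6000 - 15.4000i


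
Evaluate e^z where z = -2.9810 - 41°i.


e^-2.9810 = 0.0507
cos(-41°) = 0.7547
sin(-41°) = -0.6561
Real = 0.0507*0.7547 = 0.0383
Imag = 0.0507*(-0.6561) = -0.0333

0.0383 - 0.0333i


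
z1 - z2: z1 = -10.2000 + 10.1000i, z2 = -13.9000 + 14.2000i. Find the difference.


Real: -10.2 + 13.9 = 3.7
Imag: 10.1 - 14.2 = -4.1

3.7000 - 4.1000i


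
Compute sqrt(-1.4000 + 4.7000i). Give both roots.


|z| = sqrt(1.96+22.09) = 4.9041
sqrt((|z|+a)/2) = sqrt((4.9041+(-1.4))/2) = sqrt(1.7520) = 1.3236
sqrt((|z|-a)/2) = sqrt((4.9041-(-1.4))/2) = sqrt(3.1520) = 1.7754

±(1.3236 + 1.7754i) i.e. 1.3236 + 1.7754i and -1.3236 - 1.7754i


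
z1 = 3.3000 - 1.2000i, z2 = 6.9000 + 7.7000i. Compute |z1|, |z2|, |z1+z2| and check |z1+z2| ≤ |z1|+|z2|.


|z1| = sqrt(3.3^2 + (-1.2)^2) = sqrt(12.33) = 3.5114
|z2| = sqrt(6.9^2 + 7.7^2) = sqrt(106.9) = 10.3392
z1+z2 = 10.2000 + 6.5000i
|z1+z2| = sqrt(146.29) = 12.0950
|z1|+|z2| = 3.5114 + 10.3392 = 13.8506

|z1+z2| = 12.0950 ≤ |z1|+|z2| = 13.8506 (verified)


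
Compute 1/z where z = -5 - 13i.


|z|^2 = 25+169 = 194
1/z = (-5 + 13i)/194

1/z = -0.0258 + 0.0670i


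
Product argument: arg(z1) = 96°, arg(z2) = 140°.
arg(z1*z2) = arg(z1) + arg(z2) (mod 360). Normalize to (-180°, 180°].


arg(z1*z2) = 96° + 140° = 236°
Normalized to (-180°, 180°]: -124°

-124°


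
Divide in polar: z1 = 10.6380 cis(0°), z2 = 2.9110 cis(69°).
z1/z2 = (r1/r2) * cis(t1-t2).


r = 10.6380 / 2.9110 = 3.6544
theta = 0° - 69° = -69° = 291° (mod 360)

3.6544 cis(291°)


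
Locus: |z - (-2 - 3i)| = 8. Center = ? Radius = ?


|z - z0| = r is a circle with center z0 and radius r.
Center = (-2, -3), radius = 8

Circle with center (-2, -3) and radius 8


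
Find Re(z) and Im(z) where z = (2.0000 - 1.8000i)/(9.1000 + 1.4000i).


Multiply by conjugate: (2.0000 - 1.8000i)(9.1000 - 1.4000i) / (9.1^2 + 1.4^2)
Numerator real = 2*9.1 - (1.8)*1.4 = 15.68
Numerator imag = -1.8*9.1 - 2*1.4 = -19.18
Denominator = 84.77
Re(z) = 15.68/84.77 = 0.1850
Im(z) = -19.18/84.77 = -0.2263

Re(z) = 0.1850, Im(z) = -0.2263


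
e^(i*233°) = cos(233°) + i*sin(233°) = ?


cos(233°) = -0.6018
sin(233°) = -0.7986

e^(i*233°) = -0.6018 - 0.7986i


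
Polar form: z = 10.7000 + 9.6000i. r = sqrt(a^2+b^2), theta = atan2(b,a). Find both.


r = sqrt(114.49+92.16) = sqrt(206.65) = 14.3753
theta = atan2(9.6, 10.7) = 41.8983 degrees

r = 14.3753, theta = 41.8983 degrees


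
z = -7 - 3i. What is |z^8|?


|z| = sqrt(49+9) = sqrt(58) = 7.6158
|z^8| = |z|^8 = (sqrt(58))^8 = 58^4 = 11316496

|z^8| = 11316496


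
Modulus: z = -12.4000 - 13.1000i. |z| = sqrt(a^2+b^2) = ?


|z| = sqrt((-12.4)^2 + (-13.1)^2) = sqrt(153.76 + 171.61) = sqrt(325.37) = 18.0380

|z| = 18.0380


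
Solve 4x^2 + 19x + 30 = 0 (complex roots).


disc = 19^2 - 4*4*30 = 361 - 480 = -119
sqrt(|disc|) = sqrt(119) = 10.9087
Real part = -19/(2*4) = -2.3750
Imag part = 10.9087/(2*4) = 1.3636

-2.3750 ± 1.3636i


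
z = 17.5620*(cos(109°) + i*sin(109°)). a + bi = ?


a = 17.5620*cos(109°) = 17.5620*(-0.325568) = -5.7176
b = 17.5620*sin(109°) = 17.5620*0.94552 = 16.6052

-5.7176 + 16.6052i


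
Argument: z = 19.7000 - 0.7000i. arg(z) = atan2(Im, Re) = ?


Re = 19.7, Im = -0.7
arg = atan2(-0.7, 19.7) = -2.0350 degrees

arg(z) = -2.0350 degrees


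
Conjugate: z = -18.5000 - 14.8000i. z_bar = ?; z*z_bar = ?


z_bar = -18.5000 + 14.8000i
z*z_bar = (-18.5)^2 + (-14.8)^2 = 342.25 + 219.04 = 561.29

z_bar = -18.5000 + 14.8000i, z*z_bar = 561.29


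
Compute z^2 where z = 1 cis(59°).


r^2 = 1^2 = 1
n*theta = 2*59° = 118° = 118° (mod 360)
a = 1*cos(118°) = -0.4695
b = 1*sin(118°) = 0.8829

1 cis(118°) = -0.4695 + 0.8829i


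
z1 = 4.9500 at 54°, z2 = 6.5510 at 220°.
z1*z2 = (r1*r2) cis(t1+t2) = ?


r = 4.9500 * 6.5510 = 32.4275
theta = 54° + 220° = 274° = 274° (mod 360)

32.4275 cis(274°)


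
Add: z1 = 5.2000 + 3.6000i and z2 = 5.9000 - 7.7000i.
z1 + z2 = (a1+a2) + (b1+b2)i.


Real: 5.2 + 5.9 = 11.1
Imag: 3.6 - 7.7 = -4.1

11.1000 - 4.1000i


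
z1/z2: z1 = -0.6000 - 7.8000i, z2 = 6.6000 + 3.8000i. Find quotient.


Conjugate of z2 = 6.6000 - 3.8000i
Numerator: (-0.6000 - 7.8000i)(6.6000 - 3.8000i) = -33.6000 - 49.2000i
Denominator: 6.6^2 + 3.8^2 = 58
Result = (-33.6000 - 49.2000i)/58

-0.5793 - 0.8483i


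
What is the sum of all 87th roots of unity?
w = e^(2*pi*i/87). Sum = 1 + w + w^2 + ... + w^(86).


The sum of all 87th roots of unity is 0.
Geometric series: (1 - w^87)/(1 - w) = (1-1)/(1-w) = 0 since w^87 = 1, w ≠ 1.
Alternatively: coefficient of z^86 in z^87 - 1 is 0.

0


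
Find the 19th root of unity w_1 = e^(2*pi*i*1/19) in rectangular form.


Angle = 360*1/19 = 18.9474°
a = cos(18.9474°) = 0.9458
b = sin(18.9474°) = 0.3247

0.9458 + 0.3247i


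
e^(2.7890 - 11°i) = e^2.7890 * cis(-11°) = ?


e^2.7890 = 16.2647
cos(-11°) = 0.98163
sin(-11°) = -0.19081
Real = 16.2647*0.98163 = 15.9659
Imag = 16.2647*(-0.19081) = -3.1035

15.9659 - 3.1035i


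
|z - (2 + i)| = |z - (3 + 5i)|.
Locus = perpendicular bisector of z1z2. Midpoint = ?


Equal distances means the locus is the perpendicular bisector of z1 and z2.
Midpoint = ((2+3)/2, (1+5)/2) = (2.5000, 3.0000)

Perpendicular bisector through (2.5000, 3.0000)


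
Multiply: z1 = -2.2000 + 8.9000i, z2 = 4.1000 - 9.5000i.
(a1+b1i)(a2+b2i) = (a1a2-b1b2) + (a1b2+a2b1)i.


Real = -2.2*4.1 - 8.9*(-9.5) = -9.02 - (-84.55) = 75.53
Imag = -2.2*(-9.5) + 4.1*8.9 = 20.9 + 36.49 = 57.39

75.5300 + 57.3900i


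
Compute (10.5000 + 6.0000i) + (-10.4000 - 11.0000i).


Real: 10.5 - 10.4 = 0.1
Imag: 6 - 11 = -5

0.1000 - 5.0000i


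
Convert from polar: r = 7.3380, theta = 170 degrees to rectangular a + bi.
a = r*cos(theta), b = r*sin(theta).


a = 7.3380*cos(170°) = 7.3380*(-0.9848) = -7.2265
b = 7.3380*sin(170°) = 7.3380*0.17365 = 1.2742

-7.2265 + 1.2742i


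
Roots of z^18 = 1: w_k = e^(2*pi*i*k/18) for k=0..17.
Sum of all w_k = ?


The sum of all 18th roots of unity is 0.
Geometric series: (1 - w^18)/(1 - w) = (1-1)/(1-w) = 0 since w^18 = 1, w ≠ 1.
Alternatively: coefficient of z^17 in z^18 - 1 is 0.

0


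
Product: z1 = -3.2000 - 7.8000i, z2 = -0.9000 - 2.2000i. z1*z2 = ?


Real = -3.2*(-0.9) - (-7.8)*(-2.2) = 2.88 - 17.16 = -14.28
Imag = -3.2*(-2.2) - (0.9)*(-7.8) = 7.04 + 7.02 = 14.06

-14.2800 + 14.0600i


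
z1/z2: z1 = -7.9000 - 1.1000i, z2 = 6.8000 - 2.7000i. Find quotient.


Conjugate of z2 = 6.8000 + 2.7000i
Numerator: (-7.9000 - 1.1000i)(6.8000 + 2.7000i) = -50.7500 - 28.8100i
Denominator: 6.8^2 + (-2.7)^2 = 53.53
Result = (-50.7500 - 28.8100i)/53.53

-0.9481 - 0.5382i


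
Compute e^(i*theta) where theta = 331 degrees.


cos(331°) = 0.8746
sin(331°) = -0.4848

e^(i*331°) = 0.8746 - 0.4848i


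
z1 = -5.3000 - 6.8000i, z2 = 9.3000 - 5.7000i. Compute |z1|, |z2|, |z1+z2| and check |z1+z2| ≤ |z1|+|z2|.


|z1| = sqrt((-5.3)^2 + (-6.8)^2) = sqrt(74.33) = 8.6215
|z2| = sqrt(9.3^2 + (-5.7)^2) = sqrt(118.98) = 10.9078
z1+z2 = 4.0000 - 12.5000i
|z1+z2| = sqrt(172.25) = 13.1244
|z1|+|z2| = 8.6215 + 10.9078 = 19.5293

|z1+z2| = 13.1244 ≤ |z1|+|z2| = 19.5293 (verified)


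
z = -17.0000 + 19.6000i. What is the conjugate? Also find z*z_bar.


z_bar = -17.0000 - 19.6000i
z*z_bar = (-17)^2 + 19.6^2 = 289 + 384.16 = 673.16

z_bar = -17.0000 - 19.6000i, z*z_bar = 673.16


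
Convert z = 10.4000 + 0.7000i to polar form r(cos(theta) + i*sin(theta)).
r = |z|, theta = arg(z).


r = sqrt(108.16+0.49) = sqrt(108.65) = 10.4235
theta = atan2(0.7, 10.4) = 3.8506 degrees

r = 10.4235, theta = 3.8506 degrees


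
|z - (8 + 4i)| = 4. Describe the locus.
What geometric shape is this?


|z - z0| = r is a circle with center z0 and radius r.
Center = (8, 4), radius = 4

Circle with center (8, 4) and radius 4


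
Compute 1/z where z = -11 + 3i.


|z|^2 = 121+9 = 130
1/z = (-11 - 3i)/130

1/z = -0.0846 - 0.0231i


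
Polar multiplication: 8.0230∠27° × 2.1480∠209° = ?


r = 8.0230 * 2.1480 = 17.2334
theta = 27° + 209° = 236° = 236° (mod 360)

17.2334 cis(236°)


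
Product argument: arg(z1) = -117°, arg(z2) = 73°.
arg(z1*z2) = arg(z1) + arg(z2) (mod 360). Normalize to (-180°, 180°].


arg(z1*z2) = -117° + 73° = -44°
Normalized to (-180°, 180°]: -44°

-44°


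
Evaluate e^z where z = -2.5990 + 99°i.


e^-2.5990 = 0.0743
cos(99°) = -0.1564
sin(99°) = 0.9877
Real = 0.0743*(-0.1564) = -0.0116
Imag = 0.0743*0.9877 = 0.0734

-0.0116 + 0.0734i


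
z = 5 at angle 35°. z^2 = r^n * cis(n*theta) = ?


r^2 = 5^2 = 25
n*theta = 2*35° = 70° = 70° (mod 360)
a = 25*cos(70°) = 8.5505
b = 25*sin(70°) = 23.4923

25 cis(70°) = 8.5505 + 23.4923i


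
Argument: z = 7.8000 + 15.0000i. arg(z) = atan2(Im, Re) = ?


Re = 7.8, Im = 15
arg = atan2(15, 7.8) = 62.5256 degrees

arg(z) = 62.5256 degrees


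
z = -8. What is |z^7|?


|z| = sqrt(64+0) = sqrt(64) = 8
|z^7| = |z|^7 = 8^7 = 2097152

|z^7| = 2097152


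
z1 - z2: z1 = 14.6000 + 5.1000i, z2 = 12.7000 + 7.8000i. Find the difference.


Real: 14.6 - 12.7 = 1.9
Imag: 5.1 - 7.8 = -2.7

1.9000 - 2.7000i


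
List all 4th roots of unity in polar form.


The 4th roots of unity are cis(360k/4°) for k=0..3
Angle step = 360/4 = 90°
Primitive root: cis(90°)
Primitive root = 0 + 1.0000i

4 roots at angles: 0°, 90°, 180°, 270°


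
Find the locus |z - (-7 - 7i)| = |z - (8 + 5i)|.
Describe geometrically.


Equal distances means the locus is the perpendicular bisector of z1 and z2.
Midpoint = ((-7+8)/2, (-7+5)/2) = (0.5000, -1.0000)

Perpendicular bisector through (0.5000, -1.0000)


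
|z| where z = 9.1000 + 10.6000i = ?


|z| = sqrt(9.1^2 + 10.6^2) = sqrt(82.81 + 112.36) = sqrt(195.17) = 13.9703

|z| = 13.9703


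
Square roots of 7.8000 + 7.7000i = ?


|z| = sqrt(60.84+59.29) = 10.9604
sqrt((|z|+a)/2) = sqrt((10.9604+7.8)/2) = sqrt(9.3802) = 3.0627
sqrt((|z|-a)/2) = sqrt((10.9604-7.8)/2) = sqrt(1.5802) = 1.2571

±(3.0627 + 1.2571i) i.e. 3.0627 + 1.2571i and -3.0627 - 1.2571i


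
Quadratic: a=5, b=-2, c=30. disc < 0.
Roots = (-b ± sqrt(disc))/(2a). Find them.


disc = (-2)^2 - 4*5*30 = 4 - 600 = -596
sqrt(|disc|) = sqrt(596) = 24.4131
Real part = 2/(2*5) = 0.2000
Imag part = 24.4131/(2*5) = 2.4413

0.2000 ± 2.4413i


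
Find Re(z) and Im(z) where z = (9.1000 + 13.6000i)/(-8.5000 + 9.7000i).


Multiply by conjugate: (9.1000 + 13.6000i)(-8.5000 - 9.7000i) / ((-8.5)^2 + 9.7^2)
Numerator real = 9.1*(-8.5) + 13.6*9.7 = 54.57
Numerator imag = 13.6*(-8.5) - 9.1*9.7 = -203.87
Denominator = 166.34
Re(z) = 54.57/166.34 = 0.3281
Im(z) = -203.87/166.34 = -1.2256

Re(z) = 0.3281, Im(z) = -1.2256


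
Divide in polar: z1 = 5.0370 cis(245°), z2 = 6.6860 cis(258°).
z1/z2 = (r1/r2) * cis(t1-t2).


r = 5.0370 / 6.6860 = 0.7534
theta = 245° - 258° = -13° = 347° (mod 360)

0.7534 cis(347°)


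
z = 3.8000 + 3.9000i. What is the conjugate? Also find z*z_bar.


z_bar = 3.8000 - 3.9000i
z*z_bar = 3.8^2 + 3.9^2 = 14.44 + 15.21 = 29.65

z_bar = 3.8000 - 3.9000i, z*z_bar = 29.65


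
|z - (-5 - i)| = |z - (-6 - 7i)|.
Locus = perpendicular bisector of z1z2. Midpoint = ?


Equal distances means the locus is the perpendicular bisector of z1 and z2.
Midpoint = ((-5+(-6))/2, (-1+(-7))/2) = (-5.5000, -4.0000)

Perpendicular bisector through (-5.5000, -4.0000)


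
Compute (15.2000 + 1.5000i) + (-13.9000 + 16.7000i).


Real: 15.2 - 13.9 = 1.3
Imag: 1.5 + 16.7 = 18.2

1.3000 + 18.2000i


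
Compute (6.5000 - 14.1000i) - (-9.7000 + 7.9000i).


Real: 6.5 + 9.7 = 16.2
Imag: -14.1 - 7.9 = -22

16.2000 - 22.0000i


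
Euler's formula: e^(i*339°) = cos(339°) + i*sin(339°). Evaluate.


cos(339°) = 0.9336
sin(339°) = -0.3584

e^(i*339°) = 0.9336 - 0.3584i


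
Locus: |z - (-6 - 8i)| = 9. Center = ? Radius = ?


|z - z0| = r is a circle with center z0 and radius r.
Center = (-6, -8), radius = 9

Circle with center (-6, -8) and radius 9


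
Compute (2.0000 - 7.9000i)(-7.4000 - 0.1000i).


Real = 2*(-7.4) - (-7.9)*(-0.1) = -14.8 - 0.79 = -15.59
Imag = 2*(-0.1) - (7.4)*(-7.9) = -0.2 + 58.46 = 58.26

-15.5900 + 58.2600i


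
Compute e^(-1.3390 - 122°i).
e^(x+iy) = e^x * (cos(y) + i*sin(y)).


e^-1.3390 = 0.2621
cos(-122°) = -0.5299
sin(-122°) = -0.848
Real = 0.2621*(-0.5299) = -0.1389
Imag = 0.2621*(-0.848) = -0.2223

-0.1389 - 0.2223i


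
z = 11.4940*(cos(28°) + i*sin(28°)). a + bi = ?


a = 11.4940*cos(28°) = 11.4940*0.88295 = 10.1486
b = 11.4940*sin(28°) = 11.4940*0.46947 = 5.3961

10.1486 + 5.3961i


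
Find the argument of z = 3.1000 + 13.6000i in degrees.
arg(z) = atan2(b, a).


Re = 3.1, Im = 13.6
arg = atan2(13.6, 3.1) = 77.1593 degrees

arg(z) = 77.1593 degrees


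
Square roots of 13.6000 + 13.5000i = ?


|z| = sqrt(184.96+182.25) = 19.1627
sqrt((|z|+a)/2) = sqrt((19.1627+13.6)/2) = sqrt(16.3814) = 4.0474
sqrt((|z|-a)/2) = sqrt((19.1627-13.6)/2) = sqrt(2.7814) = 1.6677

±(4.0474 + 1.6677i) i.e. 4.0474 + 1.6677i and -4.0474 - 1.6677i


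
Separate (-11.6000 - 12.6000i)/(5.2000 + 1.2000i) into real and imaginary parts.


Multiply by conjugate: (-11.6000 - 12.6000i)(5.2000 - 1.2000i) / (5.2^2 + 1.2^2)
Numerator real = -11.6*5.2 - (12.6)*1.2 = -75.44
Numerator imag = -12.6*5.2 - (-11.6)*1.2 = -51.6
Denominator = 28.48
Re(z) = -75.44/28.48 = -2.6489
Im(z) = -51.6/28.48 = -1.8118

Re(z) = -2.6489, Im(z) = -1.8118


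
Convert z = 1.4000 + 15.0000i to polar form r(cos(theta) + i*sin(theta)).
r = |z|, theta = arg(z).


r = sqrt(1.96+225) = sqrt(226.96) = 15.0652
theta = atan2(15, 1.4) = 84.6678 degrees

r = 15.0652, theta = 84.6678 degrees


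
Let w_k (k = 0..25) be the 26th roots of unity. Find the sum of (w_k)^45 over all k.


The roots are w_k = w^k with w = e^(2*pi*i/26), and (w^k)^45 = (w^45)^k.
So S = 1 + u + u^2 + ... + u^(25) with u = w^45.
45 = 1*26 + 19, so 45 is not a multiple of 26: u = (w^26)^1 * w^19 = w^19 ≠ 1 (w is a primitive 26th root), while u^26 = (w^26)^45 = 1.
Geometric series: S = (1 - u^26)/(1 - u) = (1 - 1)/(1 - u) = 0

S = 0


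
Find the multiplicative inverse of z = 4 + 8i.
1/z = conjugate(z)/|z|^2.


|z|^2 = 16+64 = 80
1/z = (4 - 8i)/80

1/z = 0.0500 - 0.1000i


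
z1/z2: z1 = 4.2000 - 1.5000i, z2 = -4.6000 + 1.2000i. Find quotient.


Conjugate of z2 = -4.6000 - 1.2000i
Numerator: (4.2000 - 1.5000i)(-4.6000 - 1.2000i) = -21.1200 + 1.8600i
Denominator: (-4.6)^2 + 1.2^2 = 22.6
Result = (-21.1200 + 1.8600i)/22.6

-0.9345 + 0.0823i


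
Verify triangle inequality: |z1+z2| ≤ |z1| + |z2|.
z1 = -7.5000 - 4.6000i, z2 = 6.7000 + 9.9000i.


|z1| = sqrt((-7.5)^2 + (-4.6)^2) = sqrt(77.41) = 8.7983
|z2| = sqrt(6.7^2 + 9.9^2) = sqrt(142.9) = 11.9541
z1+z2 = -0.8000 + 5.3000i
|z1+z2| = sqrt(28.73) = 5.3600
|z1|+|z2| = 8.7983 + 11.9541 = 20.7524

|z1+z2| = 5.3600 ≤ |z1|+|z2| = 20.7524 (verified)


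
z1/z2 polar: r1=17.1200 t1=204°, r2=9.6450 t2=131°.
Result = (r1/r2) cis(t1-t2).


r = 17.1200 / 9.6450 = 1.7750
theta = 204° - 131° = 73° = 73° (mod 360)

1.7750 cis(73°)


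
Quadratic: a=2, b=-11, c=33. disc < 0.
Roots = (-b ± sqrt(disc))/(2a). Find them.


disc = (-11)^2 - 4*2*33 = 121 - 264 = -143
sqrt(|disc|) = sqrt(143) = 11.9583
Real part = 11/(2*2) = 2.7500
Imag part = 11.9583/(2*2) = 2.9896

2.7500 ± 2.9896i


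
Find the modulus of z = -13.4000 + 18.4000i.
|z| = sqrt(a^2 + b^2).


|z| = sqrt((-13.4)^2 + 18.4^2) = sqrt(179.56 + 338.56) = sqrt(518.12) = 22.7622

|z| = 22.7622


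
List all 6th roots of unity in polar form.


The 6th roots of unity are cis(360k/6°) for k=0..5
Angle step = 360/6 = 60°
Primitive root: cis(60°)
Primitive root = 0.5000 + 0.8660i

6 roots at angles: 0°, 60°, 120°, 180°, 240°, 300°


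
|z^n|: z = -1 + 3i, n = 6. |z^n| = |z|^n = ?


|z| = sqrt(1+9) = sqrt(10) = 3.1623
|z^6| = |z|^6 = (sqrt(10))^6 = 10^3 = 1000

|z^6| = 1000


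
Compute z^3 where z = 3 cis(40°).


r^3 = 3^3 = 27
n*theta = 3*40° = 120° = 120° (mod 360)
a = 27*cos(120°) = -13.5000
b = 27*sin(120°) = 23.3827

27 cis(120°) = -13.5000 + 23.3827i


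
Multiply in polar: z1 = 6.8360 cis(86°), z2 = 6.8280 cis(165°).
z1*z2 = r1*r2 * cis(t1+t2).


r = 6.8360 * 6.8280 = 46.6762
theta = 86° + 165° = 251° = 251° (mod 360)

46.6762 cis(251°)


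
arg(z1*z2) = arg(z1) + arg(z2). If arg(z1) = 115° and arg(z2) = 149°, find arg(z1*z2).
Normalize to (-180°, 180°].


arg(z1*z2) = 115° + 149° = 264°
Normalized to (-180°, 180°]: -96°

-96°


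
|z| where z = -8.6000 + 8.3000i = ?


|z| = sqrt((-8.6)^2 + 8.3^2) = sqrt(73.96 + 68.89) = sqrt(142.85) = 11.9520

|z| = 11.9520


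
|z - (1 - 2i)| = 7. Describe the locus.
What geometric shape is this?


|z - z0| = r is a circle with center z0 and radius r.
Center = (1, -2), radius = 7

Circle with center (1, -2) and radius 7


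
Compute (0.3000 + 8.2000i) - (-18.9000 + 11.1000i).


Real: 0.3 + 18.9 = 19.2
Imag: 8.2 - 11.1 = -2.9

19.2000 - 2.9000i


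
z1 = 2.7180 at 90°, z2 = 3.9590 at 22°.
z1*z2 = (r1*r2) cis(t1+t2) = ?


r = 2.7180 * 3.9590 = 10.7606
theta = 90° + 22° = 112° = 112° (mod 360)

10.7606 cis(112°)


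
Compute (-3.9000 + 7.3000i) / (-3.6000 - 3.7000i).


Conjugate of z2 = -3.6000 + 3.7000i
Numerator: (-3.9000 + 7.3000i)(-3.6000 + 3.7000i) = -12.9700 - 40.7100i
Denominator: (-3.6)^2 + (-3.7)^2 = 26.65
Result = (-12.9700 - 40.7100i)/26.65

-0.4867 - 1.5276i


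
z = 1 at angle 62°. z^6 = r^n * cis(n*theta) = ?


r^6 = 1^6 = 1
n*theta = 6*62° = 372° = 12° (mod 360)
a = 1*cos(12°) = 0.9781
b = 1*sin(12°) = 0.2079

1 cis(12°) = 0.9781 + 0.2079i


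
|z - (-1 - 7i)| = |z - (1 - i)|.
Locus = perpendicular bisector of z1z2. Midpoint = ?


Equal distances means the locus is the perpendicular bisector of z1 and z2.
Midpoint = ((-1+1)/2, (-7+(-1))/2) = (0, -4.0000)

Perpendicular bisector through (0, -4.0000)


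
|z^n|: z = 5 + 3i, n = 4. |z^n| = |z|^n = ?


|z| = sqrt(25+9) = sqrt(34) = 5.8310
|z^4| = |z|^4 = (sqrt(34))^4 = 34^2 = 1156

|z^4| = 1156


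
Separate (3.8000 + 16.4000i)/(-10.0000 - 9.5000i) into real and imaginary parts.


Multiply by conjugate: (3.8000 + 16.4000i)(-10.0000 + 9.5000i) / ((-10)^2 + (-9.5)^2)
Numerator real = 3.8*(-10) + 16.4*(-9.5) = -193.8
Numerator imag = 16.4*(-10) - 3.8*(-9.5) = -127.9
Denominator = 190.25
Re(z) = -193.8/190.25 = -1.0187
Im(z) = -127.9/190.25 = -0.6723

Re(z) = -1.0187, Im(z) = -0.6723


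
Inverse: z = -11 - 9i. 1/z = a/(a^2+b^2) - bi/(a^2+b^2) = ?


|z|^2 = 121+81 = 202
1/z = (-11 + 9i)/202

1/z = -0.0545 + 0.0446i


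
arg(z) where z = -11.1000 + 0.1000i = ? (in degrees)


Re = -11.1, Im = 0.1
arg = atan2(0.1, -11.1) = 179.4838 degrees

arg(z) = 179.4838 degrees


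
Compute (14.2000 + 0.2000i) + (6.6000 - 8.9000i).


Real: 14.2 + 6.6 = 20.8
Imag: 0.2 - 8.9 = -8.7

20.8000 - 8.7000i


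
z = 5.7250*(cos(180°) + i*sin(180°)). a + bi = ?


a = 5.7250*cos(180°) = 5.7250*(-1) = -5.7250
b = 5.7250*sin(180°) = 5.7250*0 = 0

-5.7250 + 0i


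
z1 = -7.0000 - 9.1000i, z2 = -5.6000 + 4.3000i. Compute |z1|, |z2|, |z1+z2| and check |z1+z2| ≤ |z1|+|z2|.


|z1| = sqrt((-7)^2 + (-9.1)^2) = sqrt(131.81) = 11.4809
|z2| = sqrt((-5.6)^2 + 4.3^2) = sqrt(49.85) = 7.0605
z1+z2 = -12.6000 - 4.8000i
|z1+z2| = sqrt(181.8) = 13.4833
|z1|+|z2| = 11.4809 + 7.0605 = 18.5414

|z1+z2| = 13.4833 ≤ |z1|+|z2| = 18.5414 (verified)


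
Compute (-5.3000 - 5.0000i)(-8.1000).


Real = -5.3*(-8.1) - (-5)*0 = 42.93 - 0 = 42.93
Imag = -5.3*0 - (8.1)*(-5) = 0 + 40.5 = 40.5

42.9300 + 40.5000i


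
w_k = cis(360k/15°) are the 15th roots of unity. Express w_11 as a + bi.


Angle = 360*11/15 = 264°
a = cos(264°) = -0.1045
b = sin(264°) = -0.9945

-0.1045 - 0.9945i


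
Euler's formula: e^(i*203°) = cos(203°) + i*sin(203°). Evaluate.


cos(203°) = -0.9205
sin(203°) = -0.3907

e^(i*203°) = -0.9205 - 0.3907i


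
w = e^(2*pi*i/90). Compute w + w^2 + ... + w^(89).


With w = e^(2*pi*i/90), all 90 of the 90th roots of unity w^0 = 1, w, ..., w^(89) sum to 0: 1 + w + ... + w^(89) = (1 - w^90)/(1 - w) = 0 since w^90 = 1, w ≠ 1.
Removing the root 1: w + w^2 + ... + w^(89) = 0 - 1 = -1

Sum = -1


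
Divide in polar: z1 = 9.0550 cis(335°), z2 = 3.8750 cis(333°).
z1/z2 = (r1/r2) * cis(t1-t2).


r = 9.0550 / 3.8750 = 2.3368
theta = 335° - 333° = 2° = 2° (mod 360)

2.3368 cis(2°)


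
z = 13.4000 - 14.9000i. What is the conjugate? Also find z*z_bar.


z_bar = 13.4000 + 14.9000i
z*z_bar = 13.4^2 + (-14.9)^2 = 179.56 + 222.01 = 401.57

z_bar = 13.4000 + 14.9000i, z*z_bar = 401.57


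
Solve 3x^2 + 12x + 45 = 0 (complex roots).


disc = 12^2 - 4*3*45 = 144 - 540 = -396
sqrt(|disc|) = sqrt(396) = 19.8997
Real part = -12/(2*3) = -2.0000
Imag part = 19.8997/(2*3) = 3.3166

-2.0000 ± 3.3166i


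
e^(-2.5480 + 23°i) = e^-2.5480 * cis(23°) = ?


e^-2.5480 = 0.0782
cos(23°) = 0.9205
sin(23°) = 0.3907
Real = 0.0782*0.9205 = 0.0720
Imag = 0.0782*0.3907 = 0.0306

0.0720 + 0.0306i
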